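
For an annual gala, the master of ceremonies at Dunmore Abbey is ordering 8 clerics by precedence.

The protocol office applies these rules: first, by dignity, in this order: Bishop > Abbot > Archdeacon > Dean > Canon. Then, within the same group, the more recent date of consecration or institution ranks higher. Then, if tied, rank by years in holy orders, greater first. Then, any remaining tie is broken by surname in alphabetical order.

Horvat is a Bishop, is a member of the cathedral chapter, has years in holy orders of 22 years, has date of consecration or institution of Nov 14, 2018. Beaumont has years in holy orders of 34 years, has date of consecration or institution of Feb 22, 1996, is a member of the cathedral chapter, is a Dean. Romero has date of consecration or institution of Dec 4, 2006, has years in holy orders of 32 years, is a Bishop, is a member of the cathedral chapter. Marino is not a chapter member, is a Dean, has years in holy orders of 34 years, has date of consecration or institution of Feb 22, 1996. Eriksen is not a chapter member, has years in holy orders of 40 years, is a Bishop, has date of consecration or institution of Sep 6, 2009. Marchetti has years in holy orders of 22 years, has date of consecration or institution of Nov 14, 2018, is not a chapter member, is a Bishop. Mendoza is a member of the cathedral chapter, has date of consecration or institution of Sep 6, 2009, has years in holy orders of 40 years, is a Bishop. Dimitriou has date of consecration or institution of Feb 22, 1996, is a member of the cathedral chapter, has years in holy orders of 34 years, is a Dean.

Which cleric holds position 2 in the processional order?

Marchetti

By dignity: Horvat, Marchetti, Eriksen, Mendoza and Romero (Bishop); then Beaumont, Dimitriou and Marino (Dean).
Among Horvat, Marchetti, Eriksen, Mendoza and Romero, by date of consecration or institution (later first): Horvat and Marchetti (Nov 14, 2018) before Eriksen and Mendoza (Sep 6, 2009) before Romero (Dec 4, 2006).
Horvat and Marchetti both have years in holy orders 22 years, so the next rule applies.
Among Horvat and Marchetti, alphabetically by surname: Horvat before Marchetti.
Eriksen and Mendoza both have years in holy orders 40 years, so the next rule applies.
Among Eriksen and Mendoza, alphabetically by surname: Eriksen before Mendoza.
Beaumont, Dimitriou and Marino all have date of consecration or institution Feb 22, 1996, so the next rule applies.
Beaumont, Dimitriou and Marino all have years in holy orders 34 years, so the next rule applies.
Among Beaumont, Dimitriou and Marino, alphabetically by surname: Beaumont before Dimitriou before Marino.
Order: Horvat, Marchetti, Eriksen, Mendoza, Romero, Beaumont, Dimitriou, Marino.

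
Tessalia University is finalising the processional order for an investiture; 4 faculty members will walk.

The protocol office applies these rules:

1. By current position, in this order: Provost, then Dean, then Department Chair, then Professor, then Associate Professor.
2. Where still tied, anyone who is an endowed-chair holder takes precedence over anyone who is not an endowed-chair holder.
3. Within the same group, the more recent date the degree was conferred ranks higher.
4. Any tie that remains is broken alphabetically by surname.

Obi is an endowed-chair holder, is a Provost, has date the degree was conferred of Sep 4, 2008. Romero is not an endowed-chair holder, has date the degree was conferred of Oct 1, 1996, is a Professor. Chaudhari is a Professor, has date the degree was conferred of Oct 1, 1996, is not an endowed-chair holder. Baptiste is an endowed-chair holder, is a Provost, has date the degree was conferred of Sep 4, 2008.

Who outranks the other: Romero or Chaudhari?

By current position: Baptiste and Obi (Provost); then Chaudhari and Romero (Professor).
Baptiste and Obi are each an endowed-chair holder, so the next rule applies.
Baptiste and Obi both have date the degree was conferred Sep 4, 2008, so the next rule applies.
Among Baptiste and Obi, alphabetically by surname: Baptiste before Obi.
Chaudhari and Romero are each not an endowed-chair holder, so the next rule applies.
Chaudhari and Romero both have date the degree was conferred Oct 1, 1996, so the next rule applies.
Among Chaudhari and Romero, alphabetically by surname: Chaudhari before Romero.
So Chaudhari takes precedence.

Chaudhari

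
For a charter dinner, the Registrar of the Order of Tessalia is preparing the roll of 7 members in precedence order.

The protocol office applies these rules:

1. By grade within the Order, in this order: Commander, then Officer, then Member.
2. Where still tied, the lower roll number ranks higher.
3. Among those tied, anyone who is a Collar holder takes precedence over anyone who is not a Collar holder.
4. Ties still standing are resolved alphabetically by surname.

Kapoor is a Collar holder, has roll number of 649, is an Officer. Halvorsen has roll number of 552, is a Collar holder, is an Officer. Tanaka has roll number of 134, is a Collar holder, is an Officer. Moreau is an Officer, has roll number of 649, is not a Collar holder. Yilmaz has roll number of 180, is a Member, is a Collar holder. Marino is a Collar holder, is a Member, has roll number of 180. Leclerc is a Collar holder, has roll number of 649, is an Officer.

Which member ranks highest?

By grade within the Order: Tanaka, Halvorsen, Kapoor, Leclerc and Moreau (Officer); then Marino and Yilmaz (Member).
Among Tanaka, Halvorsen, Kapoor, Leclerc and Moreau, by roll number (lower first): Tanaka (134) before Halvorsen (552) before Kapoor, Leclerc and Moreau (649).
Among Kapoor, Leclerc and Moreau, a Collar holder before not a Collar holder: Kapoor and Leclerc (a Collar holder) before Moreau (not a Collar holder).
Among Kapoor and Leclerc, alphabetically by surname: Kapoor before Leclerc.
Marino and Yilmaz both have roll number 180, so the next rule applies.
Marino and Yilmaz are each a Collar holder, so the next rule applies.
Among Marino and Yilmaz, alphabetically by surname: Marino before Yilmaz.
Order: Tanaka, Halvorsen, Kapoor, Leclerc, Moreau, Marino, Yilmaz.

Tanaka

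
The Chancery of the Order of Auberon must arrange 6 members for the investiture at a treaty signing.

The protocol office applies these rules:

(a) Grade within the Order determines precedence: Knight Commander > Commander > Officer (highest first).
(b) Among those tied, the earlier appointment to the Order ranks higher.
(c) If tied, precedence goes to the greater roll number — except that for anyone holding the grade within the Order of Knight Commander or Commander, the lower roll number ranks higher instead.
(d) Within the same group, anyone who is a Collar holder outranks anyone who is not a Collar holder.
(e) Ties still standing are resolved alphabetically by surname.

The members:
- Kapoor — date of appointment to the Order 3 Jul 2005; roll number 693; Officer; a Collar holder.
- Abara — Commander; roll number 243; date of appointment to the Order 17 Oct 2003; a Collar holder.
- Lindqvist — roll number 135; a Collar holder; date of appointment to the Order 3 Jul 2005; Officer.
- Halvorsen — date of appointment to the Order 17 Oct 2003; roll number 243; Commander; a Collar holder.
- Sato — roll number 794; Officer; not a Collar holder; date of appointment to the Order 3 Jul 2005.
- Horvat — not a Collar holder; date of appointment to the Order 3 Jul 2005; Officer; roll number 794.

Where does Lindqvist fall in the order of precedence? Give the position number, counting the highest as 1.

6

By grade within the Order: Abara and Halvorsen (Commander); then Horvat, Sato, Kapoor and Lindqvist (Officer).
Abara and Halvorsen both have date of appointment to the Order 17 Oct 2003, so the next rule applies.
Abara and Halvorsen both have roll number 243, so the next rule applies.
Abara and Halvorsen are each a Collar holder, so the next rule applies.
Among Abara and Halvorsen, alphabetically by surname: Abara before Halvorsen.
Horvat, Sato, Kapoor and Lindqvist all have date of appointment to the Order 3 Jul 2005, so the next rule applies.
Among Horvat, Sato, Kapoor and Lindqvist, by roll number (higher first): Horvat and Sato (794) before Kapoor (693) before Lindqvist (135).
Horvat and Sato are each not a Collar holder, so the next rule applies.
Among Horvat and Sato, alphabetically by surname: Horvat before Sato.
Order: Abara, Halvorsen, Horvat, Sato, Kapoor, Lindqvist. So position 6.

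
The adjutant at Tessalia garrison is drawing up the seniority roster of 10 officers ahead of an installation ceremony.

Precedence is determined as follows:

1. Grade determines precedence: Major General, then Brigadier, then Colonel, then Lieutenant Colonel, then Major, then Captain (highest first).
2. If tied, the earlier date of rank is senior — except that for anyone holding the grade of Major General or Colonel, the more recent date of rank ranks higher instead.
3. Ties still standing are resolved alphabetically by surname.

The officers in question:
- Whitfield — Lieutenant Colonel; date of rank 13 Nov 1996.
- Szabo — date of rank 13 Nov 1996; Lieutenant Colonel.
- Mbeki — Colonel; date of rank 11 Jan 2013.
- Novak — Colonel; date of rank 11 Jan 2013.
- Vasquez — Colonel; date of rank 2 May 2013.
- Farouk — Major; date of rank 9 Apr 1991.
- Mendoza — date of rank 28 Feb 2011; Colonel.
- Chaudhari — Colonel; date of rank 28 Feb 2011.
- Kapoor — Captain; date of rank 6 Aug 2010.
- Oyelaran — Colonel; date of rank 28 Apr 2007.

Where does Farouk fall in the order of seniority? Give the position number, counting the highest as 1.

By grade: Vasquez, Mbeki, Novak, Chaudhari, Mendoza and Oyelaran (Colonel); then Szabo and Whitfield (Lieutenant Colonel); then Farouk (Major); then Kapoor (Captain).
Among Vasquez, Mbeki, Novak, Chaudhari, Mendoza and Oyelaran, by date of rank (later first) (reversed rule for this group): Vasquez (2 May 2013) before Mbeki and Novak (11 Jan 2013) before Chaudhari and Mendoza (28 Feb 2011) before Oyelaran (28 Apr 2007).
Among Mbeki and Novak, alphabetically by surname: Mbeki before Novak.
Among Chaudhari and Mendoza, alphabetically by surname: Chaudhari before Mendoza.
Szabo and Whitfield both have date of rank 13 Nov 1996, so the next rule applies.
Among Szabo and Whitfield, alphabetically by surname: Szabo before Whitfield.
Order: Vasquez, Mbeki, Novak, Chaudhari, Mendoza, Oyelaran, Szabo, Whitfield, Farouk, Kapoor. So position 9.

9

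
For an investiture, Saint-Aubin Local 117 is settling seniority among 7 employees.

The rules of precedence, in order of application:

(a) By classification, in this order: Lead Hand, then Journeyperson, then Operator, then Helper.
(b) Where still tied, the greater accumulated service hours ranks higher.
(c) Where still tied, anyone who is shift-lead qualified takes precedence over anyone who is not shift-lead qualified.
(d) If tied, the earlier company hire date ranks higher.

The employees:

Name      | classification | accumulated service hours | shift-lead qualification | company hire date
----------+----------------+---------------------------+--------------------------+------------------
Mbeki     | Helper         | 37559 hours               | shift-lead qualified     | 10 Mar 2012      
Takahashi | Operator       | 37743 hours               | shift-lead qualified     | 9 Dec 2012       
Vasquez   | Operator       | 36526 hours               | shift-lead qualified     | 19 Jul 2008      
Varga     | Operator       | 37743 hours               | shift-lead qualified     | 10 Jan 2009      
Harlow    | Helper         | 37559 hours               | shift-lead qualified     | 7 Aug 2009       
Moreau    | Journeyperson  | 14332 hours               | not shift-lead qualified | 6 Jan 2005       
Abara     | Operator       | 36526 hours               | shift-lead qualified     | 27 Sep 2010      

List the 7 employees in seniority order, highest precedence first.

By classification: Moreau (Journeyperson); then Varga, Takahashi, Vasquez and Abara (Operator); then Harlow and Mbeki (Helper).
Among Varga, Takahashi, Vasquez and Abara, by accumulated service hours (higher first): Varga and Takahashi (37743 hours) before Vasquez and Abara (36526 hours).
Varga and Takahashi are each shift-lead qualified, so the next rule applies.
Among Varga and Takahashi, by company hire date (earlier first): Varga (10 Jan 2009) before Takahashi (9 Dec 2012).
Vasquez and Abara are each shift-lead qualified, so the next rule applies.
Among Vasquez and Abara, by company hire date (earlier first): Vasquez (19 Jul 2008) before Abara (27 Sep 2010).
Harlow and Mbeki both have accumulated service hours 37559 hours, so the next rule applies.
Harlow and Mbeki are each shift-lead qualified, so the next rule applies.
Among Harlow and Mbeki, by company hire date (earlier first): Harlow (7 Aug 2009) before Mbeki (10 Mar 2012).
Full order: Moreau, Varga, Takahashi, Vasquez, Abara, Harlow, Mbeki.

Moreau, Varga, Takahashi, Vasquez, Abara, Harlow, Mbeki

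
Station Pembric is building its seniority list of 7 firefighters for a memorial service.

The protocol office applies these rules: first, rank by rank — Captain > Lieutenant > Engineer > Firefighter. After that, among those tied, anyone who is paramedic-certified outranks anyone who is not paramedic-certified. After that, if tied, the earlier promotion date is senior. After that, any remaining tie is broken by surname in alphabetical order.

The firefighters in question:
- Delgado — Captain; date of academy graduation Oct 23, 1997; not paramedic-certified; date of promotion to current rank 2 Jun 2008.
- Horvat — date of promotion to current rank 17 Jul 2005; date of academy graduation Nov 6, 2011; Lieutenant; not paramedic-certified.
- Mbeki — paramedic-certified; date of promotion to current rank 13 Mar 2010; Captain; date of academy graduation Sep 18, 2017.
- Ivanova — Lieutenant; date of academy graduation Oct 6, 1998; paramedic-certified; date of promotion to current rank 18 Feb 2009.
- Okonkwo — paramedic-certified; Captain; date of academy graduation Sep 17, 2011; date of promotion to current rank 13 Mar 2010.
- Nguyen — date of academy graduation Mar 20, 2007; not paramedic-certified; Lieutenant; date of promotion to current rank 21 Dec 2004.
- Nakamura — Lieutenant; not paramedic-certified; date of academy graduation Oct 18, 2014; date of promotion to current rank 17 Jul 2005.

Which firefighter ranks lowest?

Nakamura

By rank: Mbeki, Okonkwo and Delgado (Captain); then Ivanova, Nguyen, Horvat and Nakamura (Lieutenant).
Among Mbeki, Okonkwo and Delgado, paramedic-certified before not paramedic-certified: Mbeki and Okonkwo (paramedic-certified) before Delgado (not paramedic-certified).
Mbeki and Okonkwo both have date of promotion to current rank 13 Mar 2010, so the next rule applies.
Among Mbeki and Okonkwo, alphabetically by surname: Mbeki before Okonkwo.
Among Ivanova, Nguyen, Horvat and Nakamura, paramedic-certified before not paramedic-certified: Ivanova (paramedic-certified) before Nguyen, Horvat and Nakamura (not paramedic-certified).
Among Nguyen, Horvat and Nakamura, by date of promotion to current rank (earlier first): Nguyen (21 Dec 2004) before Horvat and Nakamura (17 Jul 2005).
Among Horvat and Nakamura, alphabetically by surname: Horvat before Nakamura.
Order: Mbeki, Okonkwo, Delgado, Ivanova, Nguyen, Horvat, Nakamura.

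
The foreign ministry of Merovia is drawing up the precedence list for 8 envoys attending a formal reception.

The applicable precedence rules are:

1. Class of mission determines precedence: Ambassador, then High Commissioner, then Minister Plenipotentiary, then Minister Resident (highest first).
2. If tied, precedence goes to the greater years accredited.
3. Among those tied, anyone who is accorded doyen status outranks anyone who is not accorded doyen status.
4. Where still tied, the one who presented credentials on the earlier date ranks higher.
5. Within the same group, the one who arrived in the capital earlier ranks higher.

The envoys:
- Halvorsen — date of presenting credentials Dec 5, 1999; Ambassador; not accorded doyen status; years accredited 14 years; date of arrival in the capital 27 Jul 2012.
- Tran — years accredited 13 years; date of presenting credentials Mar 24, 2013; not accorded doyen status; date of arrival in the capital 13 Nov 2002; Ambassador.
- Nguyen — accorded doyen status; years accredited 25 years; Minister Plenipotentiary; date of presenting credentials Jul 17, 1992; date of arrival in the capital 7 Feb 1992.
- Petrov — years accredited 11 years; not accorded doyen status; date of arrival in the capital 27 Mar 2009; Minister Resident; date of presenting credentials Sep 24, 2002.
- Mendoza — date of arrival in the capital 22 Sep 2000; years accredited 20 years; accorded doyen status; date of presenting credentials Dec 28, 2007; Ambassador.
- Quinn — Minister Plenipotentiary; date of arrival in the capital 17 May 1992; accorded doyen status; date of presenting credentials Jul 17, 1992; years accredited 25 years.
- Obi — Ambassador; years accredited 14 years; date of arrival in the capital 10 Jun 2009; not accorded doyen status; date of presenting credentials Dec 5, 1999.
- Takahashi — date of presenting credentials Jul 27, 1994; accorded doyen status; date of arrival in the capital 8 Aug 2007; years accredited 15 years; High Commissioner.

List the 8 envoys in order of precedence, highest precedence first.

By class of mission: Mendoza, Obi, Halvorsen and Tran (Ambassador); then Takahashi (High Commissioner); then Nguyen and Quinn (Minister Plenipotentiary); then Petrov (Minister Resident).
Among Mendoza, Obi, Halvorsen and Tran, by years accredited (higher first): Mendoza (20 years) before Obi and Halvorsen (14 years) before Tran (13 years).
Obi and Halvorsen are each not accorded doyen status, so the next rule applies.
Obi and Halvorsen both have date of presenting credentials Dec 5, 1999, so the next rule applies.
Among Obi and Halvorsen, by date of arrival in the capital (earlier first): Obi (10 Jun 2009) before Halvorsen (27 Jul 2012).
Nguyen and Quinn both have years accredited 25 years, so the next rule applies.
Nguyen and Quinn are each accorded doyen status, so the next rule applies.
Nguyen and Quinn both have date of presenting credentials Jul 17, 1992, so the next rule applies.
Among Nguyen and Quinn, by date of arrival in the capital (earlier first): Nguyen (7 Feb 1992) before Quinn (17 May 1992).
Full order: Mendoza, Obi, Halvorsen, Tran, Takahashi, Nguyen, Quinn, Petrov.

Mendoza, Obi, Halvorsen, Tran, Takahashi, Nguyen, Quinn, Petrov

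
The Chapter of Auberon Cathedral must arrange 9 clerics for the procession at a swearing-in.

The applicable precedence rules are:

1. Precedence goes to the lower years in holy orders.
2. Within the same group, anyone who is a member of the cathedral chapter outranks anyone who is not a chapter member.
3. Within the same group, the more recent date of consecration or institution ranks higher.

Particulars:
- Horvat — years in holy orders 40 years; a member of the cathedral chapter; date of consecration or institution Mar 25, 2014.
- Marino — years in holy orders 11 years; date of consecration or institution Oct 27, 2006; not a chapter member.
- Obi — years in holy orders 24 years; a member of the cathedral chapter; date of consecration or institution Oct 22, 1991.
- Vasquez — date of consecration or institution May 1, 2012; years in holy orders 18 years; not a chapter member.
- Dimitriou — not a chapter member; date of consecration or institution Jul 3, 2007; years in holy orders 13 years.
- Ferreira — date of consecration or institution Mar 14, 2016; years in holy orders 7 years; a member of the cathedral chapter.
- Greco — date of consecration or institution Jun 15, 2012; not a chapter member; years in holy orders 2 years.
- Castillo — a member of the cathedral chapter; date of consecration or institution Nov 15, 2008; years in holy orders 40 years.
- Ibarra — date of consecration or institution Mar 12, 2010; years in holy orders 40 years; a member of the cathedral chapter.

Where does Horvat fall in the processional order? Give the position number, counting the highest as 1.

7

By years in holy orders (lower first): Greco (2 years); then Ferreira (7 years); then Marino (11 years); then Dimitriou (13 years); then Vasquez (18 years); then Obi (24 years); then Horvat, Ibarra and Castillo (each 40 years).
Horvat, Ibarra and Castillo are each a member of the cathedral chapter, so the next rule applies.
Among Horvat, Ibarra and Castillo, by date of consecration or institution (later first): Horvat (Mar 25, 2014) before Ibarra (Mar 12, 2010) before Castillo (Nov 15, 2008).
Order: Greco, Ferreira, Marino, Dimitriou, Vasquez, Obi, Horvat, Ibarra, Castillo. So position 7.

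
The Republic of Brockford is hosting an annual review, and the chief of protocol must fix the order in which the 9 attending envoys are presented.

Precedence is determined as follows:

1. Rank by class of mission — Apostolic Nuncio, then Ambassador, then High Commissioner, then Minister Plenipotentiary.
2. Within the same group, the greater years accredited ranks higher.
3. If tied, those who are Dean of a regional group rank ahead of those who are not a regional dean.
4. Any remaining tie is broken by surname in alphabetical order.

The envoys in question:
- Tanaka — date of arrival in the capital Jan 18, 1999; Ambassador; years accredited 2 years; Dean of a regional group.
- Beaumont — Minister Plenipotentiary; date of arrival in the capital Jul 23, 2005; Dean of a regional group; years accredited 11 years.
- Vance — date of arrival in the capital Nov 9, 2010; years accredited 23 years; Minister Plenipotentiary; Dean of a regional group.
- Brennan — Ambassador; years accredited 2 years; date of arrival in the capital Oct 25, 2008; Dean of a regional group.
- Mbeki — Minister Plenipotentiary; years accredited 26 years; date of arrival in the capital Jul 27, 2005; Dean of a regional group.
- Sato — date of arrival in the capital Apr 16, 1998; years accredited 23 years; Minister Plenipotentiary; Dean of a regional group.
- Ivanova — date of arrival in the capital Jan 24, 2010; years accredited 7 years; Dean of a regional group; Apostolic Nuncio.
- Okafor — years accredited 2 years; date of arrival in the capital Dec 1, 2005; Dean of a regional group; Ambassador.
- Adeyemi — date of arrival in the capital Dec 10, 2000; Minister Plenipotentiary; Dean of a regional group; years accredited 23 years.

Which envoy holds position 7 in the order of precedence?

By class of mission: Ivanova (Apostolic Nuncio); then Brennan, Okafor and Tanaka (Ambassador); then Mbeki, Adeyemi, Sato, Vance and Beaumont (Minister Plenipotentiary).
Brennan, Okafor and Tanaka all have years accredited 2 years, so the next rule applies.
Brennan, Okafor and Tanaka are each Dean of a regional group, so the next rule applies.
Among Brennan, Okafor and Tanaka, alphabetically by surname: Brennan before Okafor before Tanaka.
Among Mbeki, Adeyemi, Sato, Vance and Beaumont, by years accredited (higher first): Mbeki (26 years) before Adeyemi, Sato and Vance (23 years) before Beaumont (11 years).
Adeyemi, Sato and Vance are each Dean of a regional group, so the next rule applies.
Among Adeyemi, Sato and Vance, alphabetically by surname: Adeyemi before Sato before Vance.
Order: Ivanova, Brennan, Okafor, Tanaka, Mbeki, Adeyemi, Sato, Vance, Beaumont.

Sato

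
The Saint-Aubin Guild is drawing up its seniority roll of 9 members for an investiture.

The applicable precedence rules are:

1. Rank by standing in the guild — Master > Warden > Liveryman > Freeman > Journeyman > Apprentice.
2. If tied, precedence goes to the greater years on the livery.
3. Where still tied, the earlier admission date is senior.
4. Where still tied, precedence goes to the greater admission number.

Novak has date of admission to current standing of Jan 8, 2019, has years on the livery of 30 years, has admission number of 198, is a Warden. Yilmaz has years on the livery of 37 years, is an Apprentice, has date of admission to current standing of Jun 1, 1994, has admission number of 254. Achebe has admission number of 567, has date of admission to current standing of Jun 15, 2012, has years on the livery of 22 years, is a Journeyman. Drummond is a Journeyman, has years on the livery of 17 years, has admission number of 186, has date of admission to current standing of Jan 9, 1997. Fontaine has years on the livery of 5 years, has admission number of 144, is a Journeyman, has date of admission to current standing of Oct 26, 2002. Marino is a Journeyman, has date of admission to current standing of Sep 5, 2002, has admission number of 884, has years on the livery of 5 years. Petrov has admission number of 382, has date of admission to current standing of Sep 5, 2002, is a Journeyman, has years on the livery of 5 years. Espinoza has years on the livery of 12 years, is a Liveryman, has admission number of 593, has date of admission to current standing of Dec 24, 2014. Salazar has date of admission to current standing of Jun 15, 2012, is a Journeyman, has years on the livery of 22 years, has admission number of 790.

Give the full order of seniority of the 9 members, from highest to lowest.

Novak, Espinoza, Salazar, Achebe, Drummond, Marino, Petrov, Fontaine, Yilmaz

By standing in the guild: Novak (Warden); then Espinoza (Liveryman); then Salazar, Achebe, Drummond, Marino, Petrov and Fontaine (Journeyman); then Yilmaz (Apprentice).
Among Salazar, Achebe, Drummond, Marino, Petrov and Fontaine, by years on the livery (higher first): Salazar and Achebe (22 years) before Drummond (17 years) before Marino, Petrov and Fontaine (5 years).
Salazar and Achebe both have date of admission to current standing Jun 15, 2012, so the next rule applies.
Among Salazar and Achebe, by admission number (higher first): Salazar (790) before Achebe (567).
Among Marino, Petrov and Fontaine, by date of admission to current standing (earlier first): Marino and Petrov (Sep 5, 2002) before Fontaine (Oct 26, 2002).
Among Marino and Petrov, by admission number (higher first): Marino (884) before Petrov (382).
Full order: Novak, Espinoza, Salazar, Achebe, Drummond, Marino, Petrov, Fontaine, Yilmaz.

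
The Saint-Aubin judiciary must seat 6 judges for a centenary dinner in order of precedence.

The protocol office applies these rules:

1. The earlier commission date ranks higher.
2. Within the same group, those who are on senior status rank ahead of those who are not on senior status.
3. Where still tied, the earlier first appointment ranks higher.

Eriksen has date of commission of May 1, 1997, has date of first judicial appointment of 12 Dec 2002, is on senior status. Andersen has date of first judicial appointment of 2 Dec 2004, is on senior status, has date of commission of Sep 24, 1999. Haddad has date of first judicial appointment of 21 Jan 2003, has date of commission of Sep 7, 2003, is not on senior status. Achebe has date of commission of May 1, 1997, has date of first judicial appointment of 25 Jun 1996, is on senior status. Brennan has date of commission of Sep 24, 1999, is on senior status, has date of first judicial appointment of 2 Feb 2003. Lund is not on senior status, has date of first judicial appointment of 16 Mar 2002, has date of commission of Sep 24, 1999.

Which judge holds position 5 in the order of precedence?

Lund

By date of commission (earlier first): Achebe and Eriksen (both May 1, 1997); then Brennan, Andersen and Lund (each Sep 24, 1999); then Haddad (Sep 7, 2003).
Achebe and Eriksen are each on senior status, so the next rule applies.
Among Achebe and Eriksen, by date of first judicial appointment (earlier first): Achebe (25 Jun 1996) before Eriksen (12 Dec 2002).
Among Brennan, Andersen and Lund, on senior status before not on senior status: Brennan and Andersen (on senior status) before Lund (not on senior status).
Among Brennan and Andersen, by date of first judicial appointment (earlier first): Brennan (2 Feb 2003) before Andersen (2 Dec 2004).
Order: Achebe, Eriksen, Brennan, Andersen, Lund, Haddad.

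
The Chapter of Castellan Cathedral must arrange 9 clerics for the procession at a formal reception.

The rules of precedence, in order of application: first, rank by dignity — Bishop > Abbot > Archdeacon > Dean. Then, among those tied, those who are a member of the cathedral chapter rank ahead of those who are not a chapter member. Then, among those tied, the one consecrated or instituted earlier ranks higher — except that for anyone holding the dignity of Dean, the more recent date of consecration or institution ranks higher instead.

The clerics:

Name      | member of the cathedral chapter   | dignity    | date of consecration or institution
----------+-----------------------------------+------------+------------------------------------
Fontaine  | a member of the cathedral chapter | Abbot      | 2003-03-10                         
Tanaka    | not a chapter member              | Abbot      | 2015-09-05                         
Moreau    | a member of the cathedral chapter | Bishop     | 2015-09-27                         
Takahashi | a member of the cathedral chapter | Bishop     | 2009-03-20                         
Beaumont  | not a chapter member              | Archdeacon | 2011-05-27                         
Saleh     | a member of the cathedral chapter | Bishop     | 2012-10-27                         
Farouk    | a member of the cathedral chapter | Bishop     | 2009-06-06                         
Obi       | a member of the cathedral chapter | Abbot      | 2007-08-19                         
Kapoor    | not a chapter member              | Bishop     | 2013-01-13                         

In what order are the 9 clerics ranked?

By dignity: Takahashi, Farouk, Saleh, Moreau and Kapoor (Bishop); then Fontaine, Obi and Tanaka (Abbot); then Beaumont (Archdeacon).
Among Takahashi, Farouk, Saleh, Moreau and Kapoor, a member of the cathedral chapter before not a chapter member: Takahashi, Farouk, Saleh and Moreau (a member of the cathedral chapter) before Kapoor (not a chapter member).
Among Takahashi, Farouk, Saleh and Moreau, by date of consecration or institution (earlier first): Takahashi (2009-03-20) before Farouk (2009-06-06) before Saleh (2012-10-27) before Moreau (2015-09-27).
Among Fontaine, Obi and Tanaka, a member of the cathedral chapter before not a chapter member: Fontaine and Obi (a member of the cathedral chapter) before Tanaka (not a chapter member).
Among Fontaine and Obi, by date of consecration or institution (earlier first): Fontaine (2003-03-10) before Obi (2007-08-19).
Full order: Takahashi, Farouk, Saleh, Moreau, Kapoor, Fontaine, Obi, Tanaka, Beaumont.

Takahashi, Farouk, Saleh, Moreau, Kapoor, Fontaine, Obi, Tanaka, Beaumont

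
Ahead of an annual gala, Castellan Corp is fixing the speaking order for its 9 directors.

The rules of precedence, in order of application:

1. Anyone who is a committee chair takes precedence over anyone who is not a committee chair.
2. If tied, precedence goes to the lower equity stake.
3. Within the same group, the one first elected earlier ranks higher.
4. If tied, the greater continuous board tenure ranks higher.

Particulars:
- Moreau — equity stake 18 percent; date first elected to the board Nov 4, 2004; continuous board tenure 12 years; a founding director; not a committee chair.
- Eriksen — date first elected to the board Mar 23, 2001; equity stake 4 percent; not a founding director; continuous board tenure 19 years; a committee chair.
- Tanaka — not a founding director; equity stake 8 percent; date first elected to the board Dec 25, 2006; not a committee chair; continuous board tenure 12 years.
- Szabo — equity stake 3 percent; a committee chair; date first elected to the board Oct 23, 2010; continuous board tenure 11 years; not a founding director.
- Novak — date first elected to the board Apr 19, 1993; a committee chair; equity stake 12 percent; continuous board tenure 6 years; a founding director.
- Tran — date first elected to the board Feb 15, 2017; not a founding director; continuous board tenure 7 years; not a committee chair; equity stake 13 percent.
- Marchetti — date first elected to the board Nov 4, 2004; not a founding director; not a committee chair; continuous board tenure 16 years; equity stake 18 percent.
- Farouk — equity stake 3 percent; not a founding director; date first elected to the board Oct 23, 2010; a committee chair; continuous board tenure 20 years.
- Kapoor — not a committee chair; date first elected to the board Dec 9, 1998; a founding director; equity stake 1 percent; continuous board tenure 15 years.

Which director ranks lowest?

By the first rule: Farouk, Szabo, Eriksen and Novak (each a committee chair); then Kapoor, Tanaka, Tran, Marchetti and Moreau (each not a committee chair).
Among Farouk, Szabo, Eriksen and Novak, by equity stake (lower first): Farouk and Szabo (3 percent) before Eriksen (4 percent) before Novak (12 percent).
Farouk and Szabo both have date first elected to the board Oct 23, 2010, so the next rule applies.
Among Farouk and Szabo, by continuous board tenure (higher first): Farouk (20 years) before Szabo (11 years).
Among Kapoor, Tanaka, Tran, Marchetti and Moreau, by equity stake (lower first): Kapoor (1 percent) before Tanaka (8 percent) before Tran (13 percent) before Marchetti and Moreau (18 percent).
Marchetti and Moreau both have date first elected to the board Nov 4, 2004, so the next rule applies.
Among Marchetti and Moreau, by continuous board tenure (higher first): Marchetti (16 years) before Moreau (12 years).
Order: Farouk, Szabo, Eriksen, Novak, Kapoor, Tanaka, Tran, Marchetti, Moreau.

Moreau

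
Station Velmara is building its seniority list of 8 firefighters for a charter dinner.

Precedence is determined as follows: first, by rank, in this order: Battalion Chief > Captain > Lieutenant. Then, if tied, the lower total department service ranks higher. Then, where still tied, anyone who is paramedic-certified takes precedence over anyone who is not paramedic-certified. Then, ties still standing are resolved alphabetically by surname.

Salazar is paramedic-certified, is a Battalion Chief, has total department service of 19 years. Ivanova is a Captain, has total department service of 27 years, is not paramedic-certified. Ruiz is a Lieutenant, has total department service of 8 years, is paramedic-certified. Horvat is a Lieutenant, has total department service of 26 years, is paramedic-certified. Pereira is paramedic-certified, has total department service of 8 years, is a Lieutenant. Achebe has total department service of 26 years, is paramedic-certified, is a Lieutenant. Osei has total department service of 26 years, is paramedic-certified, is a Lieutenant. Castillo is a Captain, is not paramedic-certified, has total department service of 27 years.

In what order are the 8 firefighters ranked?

By rank: Salazar (Battalion Chief); then Castillo and Ivanova (Captain); then Pereira, Ruiz, Achebe, Horvat and Osei (Lieutenant).
Castillo and Ivanova both have total department service 27 years, so the next rule applies.
Castillo and Ivanova are each not paramedic-certified, so the next rule applies.
Among Castillo and Ivanova, alphabetically by surname: Castillo before Ivanova.
Among Pereira, Ruiz, Achebe, Horvat and Osei, by total department service (lower first): Pereira and Ruiz (8 years) before Achebe, Horvat and Osei (26 years).
Pereira and Ruiz are each paramedic-certified, so the next rule applies.
Among Pereira and Ruiz, alphabetically by surname: Pereira before Ruiz.
Achebe, Horvat and Osei are each paramedic-certified, so the next rule applies.
Among Achebe, Horvat and Osei, alphabetically by surname: Achebe before Horvat before Osei.
Full order: Salazar, Castillo, Ivanova, Pereira, Ruiz, Achebe, Horvat, Osei.

Salazar, Castillo, Ivanova, Pereira, Ruiz, Achebe, Horvat, Osei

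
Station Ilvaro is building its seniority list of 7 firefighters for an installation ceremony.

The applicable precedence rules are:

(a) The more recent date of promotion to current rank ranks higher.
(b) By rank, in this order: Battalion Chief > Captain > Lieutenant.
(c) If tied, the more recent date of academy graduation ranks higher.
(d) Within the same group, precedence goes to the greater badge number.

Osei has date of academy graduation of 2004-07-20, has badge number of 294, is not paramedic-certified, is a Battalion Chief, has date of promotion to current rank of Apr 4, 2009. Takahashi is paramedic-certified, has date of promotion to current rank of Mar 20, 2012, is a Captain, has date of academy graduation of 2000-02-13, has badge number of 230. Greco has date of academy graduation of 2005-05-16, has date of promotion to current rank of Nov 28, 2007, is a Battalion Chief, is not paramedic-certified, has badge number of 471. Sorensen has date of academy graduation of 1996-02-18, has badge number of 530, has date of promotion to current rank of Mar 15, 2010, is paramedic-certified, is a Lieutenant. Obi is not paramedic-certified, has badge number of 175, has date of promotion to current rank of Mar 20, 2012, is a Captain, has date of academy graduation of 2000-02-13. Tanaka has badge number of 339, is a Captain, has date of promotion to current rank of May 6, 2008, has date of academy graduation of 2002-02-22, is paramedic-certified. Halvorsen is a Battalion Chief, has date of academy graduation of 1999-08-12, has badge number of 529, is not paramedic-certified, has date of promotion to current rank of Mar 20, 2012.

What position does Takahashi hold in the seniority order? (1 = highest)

By date of promotion to current rank (later first): Halvorsen, Takahashi and Obi (each Mar 20, 2012); then Sorensen (Mar 15, 2010); then Osei (Apr 4, 2009); then Tanaka (May 6, 2008); then Greco (Nov 28, 2007).
Among Halvorsen, Takahashi and Obi, by rank: Halvorsen (Battalion Chief) before Takahashi and Obi (Captain).
Takahashi and Obi both have date of academy graduation 2000-02-13, so the next rule applies.
Among Takahashi and Obi, by badge number (higher first): Takahashi (230) before Obi (175).
Order: Halvorsen, Takahashi, Obi, Sorensen, Osei, Tanaka, Greco. So position 2.

2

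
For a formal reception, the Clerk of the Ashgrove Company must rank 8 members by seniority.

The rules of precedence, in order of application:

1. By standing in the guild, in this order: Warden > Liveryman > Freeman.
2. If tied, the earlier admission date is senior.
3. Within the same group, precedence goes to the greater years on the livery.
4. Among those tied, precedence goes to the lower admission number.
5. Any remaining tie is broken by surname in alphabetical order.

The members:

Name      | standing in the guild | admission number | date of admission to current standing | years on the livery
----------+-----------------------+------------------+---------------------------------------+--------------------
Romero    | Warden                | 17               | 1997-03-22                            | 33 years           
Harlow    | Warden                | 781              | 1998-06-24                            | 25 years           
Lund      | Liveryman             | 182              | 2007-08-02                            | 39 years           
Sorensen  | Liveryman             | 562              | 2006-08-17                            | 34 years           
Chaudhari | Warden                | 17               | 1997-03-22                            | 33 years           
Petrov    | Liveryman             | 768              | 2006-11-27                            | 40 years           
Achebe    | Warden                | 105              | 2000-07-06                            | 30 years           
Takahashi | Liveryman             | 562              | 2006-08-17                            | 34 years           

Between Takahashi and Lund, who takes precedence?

By standing in the guild: Chaudhari, Romero, Harlow and Achebe (Warden); then Sorensen, Takahashi, Petrov and Lund (Liveryman).
Among Chaudhari, Romero, Harlow and Achebe, by date of admission to current standing (earlier first): Chaudhari and Romero (1997-03-22) before Harlow (1998-06-24) before Achebe (2000-07-06).
Chaudhari and Romero both have years on the livery 33 years, so the next rule applies.
Chaudhari and Romero both have admission number 17, so the next rule applies.
Among Chaudhari and Romero, alphabetically by surname: Chaudhari before Romero.
Among Sorensen, Takahashi, Petrov and Lund, by date of admission to current standing (earlier first): Sorensen and Takahashi (2006-08-17) before Petrov (2006-11-27) before Lund (2007-08-02).
Sorensen and Takahashi both have years on the livery 34 years, so the next rule applies.
Sorensen and Takahashi both have admission number 562, so the next rule applies.
Among Sorensen and Takahashi, alphabetically by surname: Sorensen before Takahashi.
So Takahashi takes precedence.

Takahashi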